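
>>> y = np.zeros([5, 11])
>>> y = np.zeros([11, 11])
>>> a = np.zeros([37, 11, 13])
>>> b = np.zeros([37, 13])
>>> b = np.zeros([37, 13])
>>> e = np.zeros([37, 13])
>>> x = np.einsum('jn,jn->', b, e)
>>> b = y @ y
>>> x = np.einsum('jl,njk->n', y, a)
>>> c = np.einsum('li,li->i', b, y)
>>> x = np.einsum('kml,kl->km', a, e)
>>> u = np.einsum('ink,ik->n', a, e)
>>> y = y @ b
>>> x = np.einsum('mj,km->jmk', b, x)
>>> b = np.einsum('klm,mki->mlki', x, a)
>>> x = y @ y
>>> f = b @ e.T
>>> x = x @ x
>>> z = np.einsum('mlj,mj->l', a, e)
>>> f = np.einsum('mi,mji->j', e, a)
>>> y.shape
(11, 11)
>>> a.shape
(37, 11, 13)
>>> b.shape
(37, 11, 11, 13)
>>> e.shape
(37, 13)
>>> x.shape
(11, 11)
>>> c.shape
(11,)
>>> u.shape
(11,)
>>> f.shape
(11,)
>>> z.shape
(11,)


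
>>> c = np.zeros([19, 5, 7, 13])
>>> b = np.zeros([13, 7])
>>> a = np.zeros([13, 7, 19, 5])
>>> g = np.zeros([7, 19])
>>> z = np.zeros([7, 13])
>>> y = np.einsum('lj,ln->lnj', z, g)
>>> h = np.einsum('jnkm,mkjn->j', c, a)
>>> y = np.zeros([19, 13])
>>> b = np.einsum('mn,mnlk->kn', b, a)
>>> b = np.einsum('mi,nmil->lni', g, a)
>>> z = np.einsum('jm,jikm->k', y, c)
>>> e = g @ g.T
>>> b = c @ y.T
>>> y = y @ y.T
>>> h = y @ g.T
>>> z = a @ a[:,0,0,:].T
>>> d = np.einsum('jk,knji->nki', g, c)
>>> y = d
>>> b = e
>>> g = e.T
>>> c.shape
(19, 5, 7, 13)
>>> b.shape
(7, 7)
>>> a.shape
(13, 7, 19, 5)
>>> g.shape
(7, 7)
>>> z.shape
(13, 7, 19, 13)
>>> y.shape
(5, 19, 13)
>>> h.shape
(19, 7)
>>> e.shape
(7, 7)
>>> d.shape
(5, 19, 13)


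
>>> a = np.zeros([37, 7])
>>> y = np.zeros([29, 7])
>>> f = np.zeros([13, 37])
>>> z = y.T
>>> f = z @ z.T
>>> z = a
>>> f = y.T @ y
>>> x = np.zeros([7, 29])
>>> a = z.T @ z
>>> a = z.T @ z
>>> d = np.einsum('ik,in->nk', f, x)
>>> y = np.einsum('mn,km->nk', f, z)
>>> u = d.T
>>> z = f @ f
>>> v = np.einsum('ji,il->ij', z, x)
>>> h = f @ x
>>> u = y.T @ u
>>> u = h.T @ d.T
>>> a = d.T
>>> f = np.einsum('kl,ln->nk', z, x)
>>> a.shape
(7, 29)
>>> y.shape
(7, 37)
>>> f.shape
(29, 7)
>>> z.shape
(7, 7)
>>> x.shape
(7, 29)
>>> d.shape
(29, 7)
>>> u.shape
(29, 29)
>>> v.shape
(7, 7)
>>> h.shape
(7, 29)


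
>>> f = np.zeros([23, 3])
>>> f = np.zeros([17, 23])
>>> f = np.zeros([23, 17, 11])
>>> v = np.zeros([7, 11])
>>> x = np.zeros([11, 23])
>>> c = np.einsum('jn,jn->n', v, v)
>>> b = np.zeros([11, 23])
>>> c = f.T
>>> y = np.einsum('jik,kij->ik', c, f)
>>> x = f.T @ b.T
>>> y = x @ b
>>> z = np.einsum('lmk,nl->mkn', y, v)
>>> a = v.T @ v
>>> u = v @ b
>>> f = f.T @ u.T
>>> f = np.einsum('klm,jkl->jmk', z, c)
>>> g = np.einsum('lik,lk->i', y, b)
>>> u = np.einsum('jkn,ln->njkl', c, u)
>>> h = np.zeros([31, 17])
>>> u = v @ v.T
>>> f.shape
(11, 7, 17)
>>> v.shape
(7, 11)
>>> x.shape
(11, 17, 11)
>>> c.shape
(11, 17, 23)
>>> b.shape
(11, 23)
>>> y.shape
(11, 17, 23)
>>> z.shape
(17, 23, 7)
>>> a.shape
(11, 11)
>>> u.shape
(7, 7)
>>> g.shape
(17,)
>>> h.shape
(31, 17)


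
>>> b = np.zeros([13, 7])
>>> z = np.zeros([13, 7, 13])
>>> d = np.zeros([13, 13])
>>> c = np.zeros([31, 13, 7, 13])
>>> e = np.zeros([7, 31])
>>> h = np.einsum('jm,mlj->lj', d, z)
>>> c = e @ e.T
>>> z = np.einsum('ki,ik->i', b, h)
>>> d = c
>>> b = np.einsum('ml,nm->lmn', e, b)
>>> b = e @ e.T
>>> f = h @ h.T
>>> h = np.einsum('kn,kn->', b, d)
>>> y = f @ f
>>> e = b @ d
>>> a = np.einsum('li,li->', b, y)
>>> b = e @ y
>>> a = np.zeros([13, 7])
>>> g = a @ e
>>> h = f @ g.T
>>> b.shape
(7, 7)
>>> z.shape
(7,)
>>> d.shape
(7, 7)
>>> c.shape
(7, 7)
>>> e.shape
(7, 7)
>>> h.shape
(7, 13)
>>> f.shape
(7, 7)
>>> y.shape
(7, 7)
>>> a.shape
(13, 7)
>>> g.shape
(13, 7)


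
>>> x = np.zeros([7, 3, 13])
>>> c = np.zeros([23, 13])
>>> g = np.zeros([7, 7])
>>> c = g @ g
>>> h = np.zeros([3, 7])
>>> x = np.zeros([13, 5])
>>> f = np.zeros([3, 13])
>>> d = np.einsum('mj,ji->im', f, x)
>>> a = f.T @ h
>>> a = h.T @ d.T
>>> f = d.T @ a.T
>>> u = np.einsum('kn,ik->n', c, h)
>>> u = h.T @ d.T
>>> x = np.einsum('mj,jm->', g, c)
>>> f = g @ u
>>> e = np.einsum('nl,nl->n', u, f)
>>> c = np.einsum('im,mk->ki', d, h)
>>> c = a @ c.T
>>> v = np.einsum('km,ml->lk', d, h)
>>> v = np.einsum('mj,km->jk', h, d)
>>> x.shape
()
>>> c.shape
(7, 7)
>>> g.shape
(7, 7)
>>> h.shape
(3, 7)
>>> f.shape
(7, 5)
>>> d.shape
(5, 3)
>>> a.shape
(7, 5)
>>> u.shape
(7, 5)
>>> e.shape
(7,)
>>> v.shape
(7, 5)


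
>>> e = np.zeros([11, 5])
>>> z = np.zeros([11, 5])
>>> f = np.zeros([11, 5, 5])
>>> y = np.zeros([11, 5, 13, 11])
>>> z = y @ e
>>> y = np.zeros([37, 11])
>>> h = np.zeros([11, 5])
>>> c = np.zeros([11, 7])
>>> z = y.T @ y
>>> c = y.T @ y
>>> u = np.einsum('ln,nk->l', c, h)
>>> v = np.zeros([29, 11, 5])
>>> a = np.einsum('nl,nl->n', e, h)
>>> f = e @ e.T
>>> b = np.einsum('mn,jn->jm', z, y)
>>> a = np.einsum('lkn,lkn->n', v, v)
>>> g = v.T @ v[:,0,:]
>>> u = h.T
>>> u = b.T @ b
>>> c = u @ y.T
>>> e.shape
(11, 5)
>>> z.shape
(11, 11)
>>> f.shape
(11, 11)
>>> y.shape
(37, 11)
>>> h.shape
(11, 5)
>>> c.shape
(11, 37)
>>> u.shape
(11, 11)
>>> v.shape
(29, 11, 5)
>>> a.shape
(5,)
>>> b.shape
(37, 11)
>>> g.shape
(5, 11, 5)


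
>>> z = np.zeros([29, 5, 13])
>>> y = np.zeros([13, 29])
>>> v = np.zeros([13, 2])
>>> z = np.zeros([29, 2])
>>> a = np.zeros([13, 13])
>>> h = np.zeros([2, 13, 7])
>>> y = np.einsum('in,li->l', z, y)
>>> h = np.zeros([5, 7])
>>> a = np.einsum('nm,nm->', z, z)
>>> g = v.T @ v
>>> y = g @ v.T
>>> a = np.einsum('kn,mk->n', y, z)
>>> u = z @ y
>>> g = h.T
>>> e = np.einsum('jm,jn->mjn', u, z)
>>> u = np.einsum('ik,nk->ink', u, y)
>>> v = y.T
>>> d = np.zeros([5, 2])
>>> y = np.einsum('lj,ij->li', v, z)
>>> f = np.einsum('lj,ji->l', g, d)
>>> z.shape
(29, 2)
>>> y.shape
(13, 29)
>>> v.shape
(13, 2)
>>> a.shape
(13,)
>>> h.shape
(5, 7)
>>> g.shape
(7, 5)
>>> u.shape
(29, 2, 13)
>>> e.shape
(13, 29, 2)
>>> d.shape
(5, 2)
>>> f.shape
(7,)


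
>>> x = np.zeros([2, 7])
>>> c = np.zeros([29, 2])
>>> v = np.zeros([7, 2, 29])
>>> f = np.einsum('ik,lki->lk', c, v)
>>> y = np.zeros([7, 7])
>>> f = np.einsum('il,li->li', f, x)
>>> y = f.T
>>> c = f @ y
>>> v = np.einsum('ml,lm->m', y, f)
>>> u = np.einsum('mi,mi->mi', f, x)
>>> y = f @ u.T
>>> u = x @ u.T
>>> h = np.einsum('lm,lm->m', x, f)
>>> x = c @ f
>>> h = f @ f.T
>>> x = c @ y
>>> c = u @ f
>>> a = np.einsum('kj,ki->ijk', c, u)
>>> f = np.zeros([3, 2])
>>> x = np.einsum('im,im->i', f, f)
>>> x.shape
(3,)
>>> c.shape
(2, 7)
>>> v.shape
(7,)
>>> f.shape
(3, 2)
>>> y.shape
(2, 2)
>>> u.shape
(2, 2)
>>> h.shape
(2, 2)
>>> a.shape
(2, 7, 2)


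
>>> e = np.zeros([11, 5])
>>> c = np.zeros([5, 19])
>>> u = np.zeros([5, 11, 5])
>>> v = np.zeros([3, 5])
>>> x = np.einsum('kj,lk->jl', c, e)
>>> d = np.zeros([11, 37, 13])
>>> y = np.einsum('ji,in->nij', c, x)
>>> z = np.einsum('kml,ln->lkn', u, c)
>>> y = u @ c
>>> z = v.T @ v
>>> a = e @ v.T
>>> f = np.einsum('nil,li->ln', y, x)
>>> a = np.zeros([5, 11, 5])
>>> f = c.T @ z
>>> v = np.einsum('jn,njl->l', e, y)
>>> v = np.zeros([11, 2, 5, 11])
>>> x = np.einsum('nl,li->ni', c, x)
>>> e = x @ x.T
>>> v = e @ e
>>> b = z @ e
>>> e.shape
(5, 5)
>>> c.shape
(5, 19)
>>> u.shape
(5, 11, 5)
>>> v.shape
(5, 5)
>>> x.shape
(5, 11)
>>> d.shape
(11, 37, 13)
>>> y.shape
(5, 11, 19)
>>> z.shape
(5, 5)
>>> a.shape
(5, 11, 5)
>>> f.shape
(19, 5)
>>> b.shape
(5, 5)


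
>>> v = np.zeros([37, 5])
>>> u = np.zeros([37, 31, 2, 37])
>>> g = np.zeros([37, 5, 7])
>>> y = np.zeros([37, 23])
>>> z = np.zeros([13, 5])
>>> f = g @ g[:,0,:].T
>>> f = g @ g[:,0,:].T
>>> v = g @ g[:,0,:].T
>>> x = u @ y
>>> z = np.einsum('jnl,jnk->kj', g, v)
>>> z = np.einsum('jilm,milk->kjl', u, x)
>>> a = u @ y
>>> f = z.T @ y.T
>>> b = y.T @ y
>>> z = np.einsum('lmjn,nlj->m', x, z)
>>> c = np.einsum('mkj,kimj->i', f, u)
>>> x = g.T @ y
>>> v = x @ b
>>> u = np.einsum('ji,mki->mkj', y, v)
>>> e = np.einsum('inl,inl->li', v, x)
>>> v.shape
(7, 5, 23)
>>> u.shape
(7, 5, 37)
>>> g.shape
(37, 5, 7)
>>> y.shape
(37, 23)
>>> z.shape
(31,)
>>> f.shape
(2, 37, 37)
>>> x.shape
(7, 5, 23)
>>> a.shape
(37, 31, 2, 23)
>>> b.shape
(23, 23)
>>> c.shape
(31,)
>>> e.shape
(23, 7)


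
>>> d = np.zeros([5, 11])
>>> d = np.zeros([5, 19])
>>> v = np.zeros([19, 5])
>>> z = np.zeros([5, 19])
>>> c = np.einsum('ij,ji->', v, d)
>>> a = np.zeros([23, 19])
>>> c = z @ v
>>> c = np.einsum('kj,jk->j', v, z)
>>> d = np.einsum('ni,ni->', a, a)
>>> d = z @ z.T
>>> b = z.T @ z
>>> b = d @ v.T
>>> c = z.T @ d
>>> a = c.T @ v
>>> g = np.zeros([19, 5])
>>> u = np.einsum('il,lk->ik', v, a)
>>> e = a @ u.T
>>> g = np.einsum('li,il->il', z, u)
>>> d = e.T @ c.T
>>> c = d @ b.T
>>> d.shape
(19, 19)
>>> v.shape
(19, 5)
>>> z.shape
(5, 19)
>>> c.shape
(19, 5)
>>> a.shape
(5, 5)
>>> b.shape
(5, 19)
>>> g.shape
(19, 5)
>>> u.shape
(19, 5)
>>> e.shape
(5, 19)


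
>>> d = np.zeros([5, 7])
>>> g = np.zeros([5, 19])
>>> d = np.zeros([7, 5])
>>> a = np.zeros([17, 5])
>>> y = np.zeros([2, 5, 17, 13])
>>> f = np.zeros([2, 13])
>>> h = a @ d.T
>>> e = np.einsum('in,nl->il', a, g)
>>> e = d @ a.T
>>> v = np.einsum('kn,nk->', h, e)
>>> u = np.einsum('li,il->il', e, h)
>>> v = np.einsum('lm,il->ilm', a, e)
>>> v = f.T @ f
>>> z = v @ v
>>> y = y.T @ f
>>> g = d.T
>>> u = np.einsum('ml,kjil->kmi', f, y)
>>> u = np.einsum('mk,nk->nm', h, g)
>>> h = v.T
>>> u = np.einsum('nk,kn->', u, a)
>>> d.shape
(7, 5)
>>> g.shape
(5, 7)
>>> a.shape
(17, 5)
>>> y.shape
(13, 17, 5, 13)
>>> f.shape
(2, 13)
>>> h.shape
(13, 13)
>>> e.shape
(7, 17)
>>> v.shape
(13, 13)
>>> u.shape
()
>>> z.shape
(13, 13)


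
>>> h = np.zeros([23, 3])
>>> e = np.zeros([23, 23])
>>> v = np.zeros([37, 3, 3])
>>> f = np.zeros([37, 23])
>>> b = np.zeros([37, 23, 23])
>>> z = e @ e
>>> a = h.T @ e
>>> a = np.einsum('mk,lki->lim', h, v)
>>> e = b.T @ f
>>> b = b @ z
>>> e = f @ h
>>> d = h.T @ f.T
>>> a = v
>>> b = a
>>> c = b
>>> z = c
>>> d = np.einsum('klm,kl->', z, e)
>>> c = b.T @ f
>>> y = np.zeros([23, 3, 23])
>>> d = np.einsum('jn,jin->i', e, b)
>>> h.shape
(23, 3)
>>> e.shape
(37, 3)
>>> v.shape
(37, 3, 3)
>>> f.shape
(37, 23)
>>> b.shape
(37, 3, 3)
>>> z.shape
(37, 3, 3)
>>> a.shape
(37, 3, 3)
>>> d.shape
(3,)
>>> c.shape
(3, 3, 23)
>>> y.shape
(23, 3, 23)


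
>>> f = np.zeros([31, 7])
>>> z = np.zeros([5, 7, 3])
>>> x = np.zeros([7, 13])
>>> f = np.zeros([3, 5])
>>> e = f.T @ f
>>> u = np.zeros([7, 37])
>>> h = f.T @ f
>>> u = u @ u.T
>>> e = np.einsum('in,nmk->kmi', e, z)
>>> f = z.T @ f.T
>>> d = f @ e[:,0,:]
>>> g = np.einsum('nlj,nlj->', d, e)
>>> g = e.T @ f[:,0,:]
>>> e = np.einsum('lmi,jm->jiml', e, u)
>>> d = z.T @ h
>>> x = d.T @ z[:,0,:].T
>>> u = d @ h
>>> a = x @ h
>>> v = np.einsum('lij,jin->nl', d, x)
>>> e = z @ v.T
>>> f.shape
(3, 7, 3)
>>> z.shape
(5, 7, 3)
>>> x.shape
(5, 7, 5)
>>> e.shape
(5, 7, 5)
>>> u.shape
(3, 7, 5)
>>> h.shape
(5, 5)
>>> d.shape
(3, 7, 5)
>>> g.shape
(5, 7, 3)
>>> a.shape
(5, 7, 5)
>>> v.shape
(5, 3)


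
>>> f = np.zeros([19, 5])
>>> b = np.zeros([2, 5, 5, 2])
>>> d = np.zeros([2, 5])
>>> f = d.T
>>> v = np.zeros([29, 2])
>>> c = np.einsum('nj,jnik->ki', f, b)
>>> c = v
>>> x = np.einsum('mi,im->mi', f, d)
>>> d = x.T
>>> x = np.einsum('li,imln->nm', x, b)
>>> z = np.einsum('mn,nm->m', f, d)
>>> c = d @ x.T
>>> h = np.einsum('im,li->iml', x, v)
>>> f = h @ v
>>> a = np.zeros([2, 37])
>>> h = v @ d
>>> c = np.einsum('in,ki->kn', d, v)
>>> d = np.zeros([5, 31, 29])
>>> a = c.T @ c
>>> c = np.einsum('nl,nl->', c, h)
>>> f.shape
(2, 5, 2)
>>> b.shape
(2, 5, 5, 2)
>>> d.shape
(5, 31, 29)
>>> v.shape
(29, 2)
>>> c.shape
()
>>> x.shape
(2, 5)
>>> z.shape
(5,)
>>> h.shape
(29, 5)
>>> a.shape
(5, 5)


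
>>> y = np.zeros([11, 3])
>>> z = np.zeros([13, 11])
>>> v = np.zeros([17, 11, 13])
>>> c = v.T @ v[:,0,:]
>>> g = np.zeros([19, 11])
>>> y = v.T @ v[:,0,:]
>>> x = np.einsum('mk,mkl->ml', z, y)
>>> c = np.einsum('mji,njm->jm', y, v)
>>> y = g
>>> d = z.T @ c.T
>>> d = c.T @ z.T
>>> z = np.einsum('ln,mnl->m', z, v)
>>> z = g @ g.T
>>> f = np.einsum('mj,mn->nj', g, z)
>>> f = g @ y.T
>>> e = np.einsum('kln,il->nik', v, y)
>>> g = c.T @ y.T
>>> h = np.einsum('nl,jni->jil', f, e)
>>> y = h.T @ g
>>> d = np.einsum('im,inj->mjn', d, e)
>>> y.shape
(19, 17, 19)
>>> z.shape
(19, 19)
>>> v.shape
(17, 11, 13)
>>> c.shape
(11, 13)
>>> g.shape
(13, 19)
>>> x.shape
(13, 13)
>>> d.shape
(13, 17, 19)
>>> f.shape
(19, 19)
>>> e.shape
(13, 19, 17)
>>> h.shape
(13, 17, 19)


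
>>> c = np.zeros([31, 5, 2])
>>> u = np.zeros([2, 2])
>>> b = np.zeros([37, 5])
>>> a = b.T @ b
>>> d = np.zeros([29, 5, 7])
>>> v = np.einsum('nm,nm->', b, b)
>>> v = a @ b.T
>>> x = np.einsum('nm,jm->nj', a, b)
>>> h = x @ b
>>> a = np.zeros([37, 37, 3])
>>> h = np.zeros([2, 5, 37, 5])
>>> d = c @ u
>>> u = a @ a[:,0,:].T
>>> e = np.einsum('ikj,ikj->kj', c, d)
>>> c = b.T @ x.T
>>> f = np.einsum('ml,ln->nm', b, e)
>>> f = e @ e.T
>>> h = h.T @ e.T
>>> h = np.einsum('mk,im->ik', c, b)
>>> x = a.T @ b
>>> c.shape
(5, 5)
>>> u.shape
(37, 37, 37)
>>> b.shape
(37, 5)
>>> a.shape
(37, 37, 3)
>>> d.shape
(31, 5, 2)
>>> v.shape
(5, 37)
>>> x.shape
(3, 37, 5)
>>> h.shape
(37, 5)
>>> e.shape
(5, 2)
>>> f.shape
(5, 5)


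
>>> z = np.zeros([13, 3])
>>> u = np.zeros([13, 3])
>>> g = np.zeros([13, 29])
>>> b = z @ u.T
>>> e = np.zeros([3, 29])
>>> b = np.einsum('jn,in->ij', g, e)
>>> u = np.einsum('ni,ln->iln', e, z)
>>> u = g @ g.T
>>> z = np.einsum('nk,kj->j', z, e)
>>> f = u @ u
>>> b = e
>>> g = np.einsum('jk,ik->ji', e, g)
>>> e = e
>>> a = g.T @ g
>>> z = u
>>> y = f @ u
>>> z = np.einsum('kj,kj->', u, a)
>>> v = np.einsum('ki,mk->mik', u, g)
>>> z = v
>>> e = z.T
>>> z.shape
(3, 13, 13)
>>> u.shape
(13, 13)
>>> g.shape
(3, 13)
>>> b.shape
(3, 29)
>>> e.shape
(13, 13, 3)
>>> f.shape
(13, 13)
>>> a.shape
(13, 13)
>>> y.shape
(13, 13)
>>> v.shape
(3, 13, 13)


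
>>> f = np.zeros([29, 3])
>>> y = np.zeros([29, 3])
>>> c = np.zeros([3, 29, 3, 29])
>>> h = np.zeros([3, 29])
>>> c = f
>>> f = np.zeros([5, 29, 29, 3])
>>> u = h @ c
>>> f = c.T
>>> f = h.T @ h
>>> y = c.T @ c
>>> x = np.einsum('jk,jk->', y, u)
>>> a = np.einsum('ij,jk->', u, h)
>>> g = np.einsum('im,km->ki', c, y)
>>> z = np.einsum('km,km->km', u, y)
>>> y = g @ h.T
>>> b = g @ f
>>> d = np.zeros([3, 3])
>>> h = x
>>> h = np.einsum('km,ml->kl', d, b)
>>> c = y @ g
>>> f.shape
(29, 29)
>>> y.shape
(3, 3)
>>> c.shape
(3, 29)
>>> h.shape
(3, 29)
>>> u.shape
(3, 3)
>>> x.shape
()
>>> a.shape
()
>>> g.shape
(3, 29)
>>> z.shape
(3, 3)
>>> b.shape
(3, 29)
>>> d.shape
(3, 3)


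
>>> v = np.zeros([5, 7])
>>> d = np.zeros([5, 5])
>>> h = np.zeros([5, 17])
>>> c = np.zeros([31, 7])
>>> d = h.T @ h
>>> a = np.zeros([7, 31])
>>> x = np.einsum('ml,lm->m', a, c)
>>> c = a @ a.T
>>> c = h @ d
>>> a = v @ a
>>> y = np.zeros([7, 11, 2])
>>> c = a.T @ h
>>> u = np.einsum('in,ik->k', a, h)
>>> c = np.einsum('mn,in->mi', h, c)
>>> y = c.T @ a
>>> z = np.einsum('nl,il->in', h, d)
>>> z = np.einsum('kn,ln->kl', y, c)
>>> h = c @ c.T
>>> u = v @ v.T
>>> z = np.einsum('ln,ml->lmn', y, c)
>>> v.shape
(5, 7)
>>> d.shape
(17, 17)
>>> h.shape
(5, 5)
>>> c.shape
(5, 31)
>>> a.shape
(5, 31)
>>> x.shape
(7,)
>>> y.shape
(31, 31)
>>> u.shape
(5, 5)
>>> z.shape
(31, 5, 31)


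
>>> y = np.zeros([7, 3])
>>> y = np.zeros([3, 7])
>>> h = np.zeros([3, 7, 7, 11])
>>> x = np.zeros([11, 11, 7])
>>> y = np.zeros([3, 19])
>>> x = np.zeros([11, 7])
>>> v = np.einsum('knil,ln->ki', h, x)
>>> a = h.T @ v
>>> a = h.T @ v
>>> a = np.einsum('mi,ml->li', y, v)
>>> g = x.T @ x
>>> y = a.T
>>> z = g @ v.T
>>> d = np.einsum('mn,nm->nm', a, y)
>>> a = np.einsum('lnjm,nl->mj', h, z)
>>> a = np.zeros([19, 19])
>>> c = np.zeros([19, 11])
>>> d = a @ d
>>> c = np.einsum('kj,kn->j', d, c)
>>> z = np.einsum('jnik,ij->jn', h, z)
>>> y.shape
(19, 7)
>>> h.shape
(3, 7, 7, 11)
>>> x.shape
(11, 7)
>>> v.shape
(3, 7)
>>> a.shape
(19, 19)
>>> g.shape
(7, 7)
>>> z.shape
(3, 7)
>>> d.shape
(19, 7)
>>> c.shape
(7,)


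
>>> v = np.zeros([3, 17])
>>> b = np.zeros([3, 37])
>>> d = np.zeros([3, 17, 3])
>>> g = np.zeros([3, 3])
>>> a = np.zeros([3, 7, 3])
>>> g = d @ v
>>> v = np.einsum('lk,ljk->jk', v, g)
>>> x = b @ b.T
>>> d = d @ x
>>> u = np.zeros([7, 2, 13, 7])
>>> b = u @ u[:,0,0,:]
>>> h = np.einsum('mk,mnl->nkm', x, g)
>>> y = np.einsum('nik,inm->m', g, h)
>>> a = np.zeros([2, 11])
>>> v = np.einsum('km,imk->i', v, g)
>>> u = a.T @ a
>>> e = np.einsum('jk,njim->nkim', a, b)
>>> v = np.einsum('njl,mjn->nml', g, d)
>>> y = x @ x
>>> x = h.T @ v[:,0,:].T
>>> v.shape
(3, 3, 17)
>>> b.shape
(7, 2, 13, 7)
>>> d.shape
(3, 17, 3)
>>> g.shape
(3, 17, 17)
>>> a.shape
(2, 11)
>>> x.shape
(3, 3, 3)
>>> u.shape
(11, 11)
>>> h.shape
(17, 3, 3)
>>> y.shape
(3, 3)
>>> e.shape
(7, 11, 13, 7)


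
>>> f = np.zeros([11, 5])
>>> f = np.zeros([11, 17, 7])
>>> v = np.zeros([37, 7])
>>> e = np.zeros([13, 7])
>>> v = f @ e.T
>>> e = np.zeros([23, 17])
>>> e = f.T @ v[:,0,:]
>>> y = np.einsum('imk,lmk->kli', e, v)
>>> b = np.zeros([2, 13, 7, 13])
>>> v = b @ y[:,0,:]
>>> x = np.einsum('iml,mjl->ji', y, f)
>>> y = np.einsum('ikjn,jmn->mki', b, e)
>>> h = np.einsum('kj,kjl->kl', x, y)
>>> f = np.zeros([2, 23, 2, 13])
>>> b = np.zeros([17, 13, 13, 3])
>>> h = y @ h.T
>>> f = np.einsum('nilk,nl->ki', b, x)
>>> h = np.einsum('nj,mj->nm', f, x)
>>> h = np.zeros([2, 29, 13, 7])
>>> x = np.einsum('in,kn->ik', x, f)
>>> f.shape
(3, 13)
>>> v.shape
(2, 13, 7, 7)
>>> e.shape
(7, 17, 13)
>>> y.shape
(17, 13, 2)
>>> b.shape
(17, 13, 13, 3)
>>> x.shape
(17, 3)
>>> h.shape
(2, 29, 13, 7)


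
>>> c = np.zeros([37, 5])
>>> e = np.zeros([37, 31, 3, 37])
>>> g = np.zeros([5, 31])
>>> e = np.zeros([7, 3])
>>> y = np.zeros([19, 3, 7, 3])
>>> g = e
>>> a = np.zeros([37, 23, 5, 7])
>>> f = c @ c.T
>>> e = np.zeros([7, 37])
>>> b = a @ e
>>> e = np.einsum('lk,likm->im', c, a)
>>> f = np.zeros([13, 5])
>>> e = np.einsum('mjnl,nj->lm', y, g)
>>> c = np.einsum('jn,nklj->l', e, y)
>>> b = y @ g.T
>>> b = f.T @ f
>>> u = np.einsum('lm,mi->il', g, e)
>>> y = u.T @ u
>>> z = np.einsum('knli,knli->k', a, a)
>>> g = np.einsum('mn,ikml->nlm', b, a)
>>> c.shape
(7,)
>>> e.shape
(3, 19)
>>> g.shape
(5, 7, 5)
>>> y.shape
(7, 7)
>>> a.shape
(37, 23, 5, 7)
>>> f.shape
(13, 5)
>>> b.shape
(5, 5)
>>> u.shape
(19, 7)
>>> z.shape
(37,)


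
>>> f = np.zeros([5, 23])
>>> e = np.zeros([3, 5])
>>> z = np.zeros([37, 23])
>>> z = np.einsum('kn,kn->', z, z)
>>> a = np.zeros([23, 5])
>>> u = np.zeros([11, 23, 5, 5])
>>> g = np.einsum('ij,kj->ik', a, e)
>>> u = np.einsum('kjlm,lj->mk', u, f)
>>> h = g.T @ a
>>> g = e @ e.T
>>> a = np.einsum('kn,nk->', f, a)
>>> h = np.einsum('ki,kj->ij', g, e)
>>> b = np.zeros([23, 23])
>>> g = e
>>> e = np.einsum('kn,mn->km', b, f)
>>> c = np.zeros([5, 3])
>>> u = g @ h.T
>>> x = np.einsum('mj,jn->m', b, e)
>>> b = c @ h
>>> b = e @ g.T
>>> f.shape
(5, 23)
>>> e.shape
(23, 5)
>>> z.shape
()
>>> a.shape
()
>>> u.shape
(3, 3)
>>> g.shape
(3, 5)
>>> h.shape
(3, 5)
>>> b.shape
(23, 3)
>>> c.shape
(5, 3)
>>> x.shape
(23,)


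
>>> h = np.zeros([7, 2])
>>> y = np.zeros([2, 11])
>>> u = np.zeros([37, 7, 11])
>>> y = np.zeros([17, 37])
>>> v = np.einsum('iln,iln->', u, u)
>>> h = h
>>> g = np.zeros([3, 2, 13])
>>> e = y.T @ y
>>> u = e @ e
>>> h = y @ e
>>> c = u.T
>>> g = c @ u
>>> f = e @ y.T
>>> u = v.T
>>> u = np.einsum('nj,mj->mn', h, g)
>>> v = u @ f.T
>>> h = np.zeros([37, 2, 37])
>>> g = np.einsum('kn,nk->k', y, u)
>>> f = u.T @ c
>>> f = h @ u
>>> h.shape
(37, 2, 37)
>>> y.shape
(17, 37)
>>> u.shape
(37, 17)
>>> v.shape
(37, 37)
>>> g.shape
(17,)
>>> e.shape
(37, 37)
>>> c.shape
(37, 37)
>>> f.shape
(37, 2, 17)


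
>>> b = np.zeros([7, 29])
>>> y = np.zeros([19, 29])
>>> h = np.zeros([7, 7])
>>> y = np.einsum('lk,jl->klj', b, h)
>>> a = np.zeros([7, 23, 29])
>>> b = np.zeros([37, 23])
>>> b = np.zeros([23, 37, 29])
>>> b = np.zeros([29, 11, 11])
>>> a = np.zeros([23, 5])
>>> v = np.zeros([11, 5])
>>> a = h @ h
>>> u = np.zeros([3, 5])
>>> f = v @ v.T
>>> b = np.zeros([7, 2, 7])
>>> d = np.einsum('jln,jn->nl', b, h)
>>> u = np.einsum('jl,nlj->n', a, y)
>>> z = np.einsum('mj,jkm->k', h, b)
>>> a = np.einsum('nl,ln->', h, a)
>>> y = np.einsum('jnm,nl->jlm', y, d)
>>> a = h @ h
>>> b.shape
(7, 2, 7)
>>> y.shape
(29, 2, 7)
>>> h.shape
(7, 7)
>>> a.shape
(7, 7)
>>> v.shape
(11, 5)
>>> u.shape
(29,)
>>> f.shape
(11, 11)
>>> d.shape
(7, 2)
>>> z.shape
(2,)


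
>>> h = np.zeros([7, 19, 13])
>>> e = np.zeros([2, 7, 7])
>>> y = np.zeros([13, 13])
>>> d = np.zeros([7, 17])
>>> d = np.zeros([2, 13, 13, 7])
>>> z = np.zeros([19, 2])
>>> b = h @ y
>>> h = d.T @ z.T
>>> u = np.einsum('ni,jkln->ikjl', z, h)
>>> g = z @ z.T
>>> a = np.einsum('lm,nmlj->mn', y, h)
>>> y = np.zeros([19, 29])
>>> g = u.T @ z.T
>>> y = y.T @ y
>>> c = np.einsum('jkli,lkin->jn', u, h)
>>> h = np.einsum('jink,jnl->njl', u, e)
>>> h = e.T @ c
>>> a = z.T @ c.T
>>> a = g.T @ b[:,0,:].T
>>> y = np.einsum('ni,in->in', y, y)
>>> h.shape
(7, 7, 19)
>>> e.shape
(2, 7, 7)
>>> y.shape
(29, 29)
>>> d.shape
(2, 13, 13, 7)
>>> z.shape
(19, 2)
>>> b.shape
(7, 19, 13)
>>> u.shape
(2, 13, 7, 13)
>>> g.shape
(13, 7, 13, 19)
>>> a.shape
(19, 13, 7, 7)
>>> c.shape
(2, 19)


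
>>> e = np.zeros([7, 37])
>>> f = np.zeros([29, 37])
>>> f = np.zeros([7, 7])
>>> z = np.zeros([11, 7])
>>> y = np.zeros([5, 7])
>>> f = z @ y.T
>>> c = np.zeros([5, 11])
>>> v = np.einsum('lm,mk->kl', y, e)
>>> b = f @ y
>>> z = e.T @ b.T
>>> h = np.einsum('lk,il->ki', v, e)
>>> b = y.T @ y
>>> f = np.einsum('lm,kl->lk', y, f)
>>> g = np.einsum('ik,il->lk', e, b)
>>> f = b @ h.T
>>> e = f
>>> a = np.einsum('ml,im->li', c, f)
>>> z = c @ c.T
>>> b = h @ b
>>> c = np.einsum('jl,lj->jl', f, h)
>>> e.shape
(7, 5)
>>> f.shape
(7, 5)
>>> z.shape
(5, 5)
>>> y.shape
(5, 7)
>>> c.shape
(7, 5)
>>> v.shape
(37, 5)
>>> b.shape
(5, 7)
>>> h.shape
(5, 7)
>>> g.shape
(7, 37)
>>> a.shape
(11, 7)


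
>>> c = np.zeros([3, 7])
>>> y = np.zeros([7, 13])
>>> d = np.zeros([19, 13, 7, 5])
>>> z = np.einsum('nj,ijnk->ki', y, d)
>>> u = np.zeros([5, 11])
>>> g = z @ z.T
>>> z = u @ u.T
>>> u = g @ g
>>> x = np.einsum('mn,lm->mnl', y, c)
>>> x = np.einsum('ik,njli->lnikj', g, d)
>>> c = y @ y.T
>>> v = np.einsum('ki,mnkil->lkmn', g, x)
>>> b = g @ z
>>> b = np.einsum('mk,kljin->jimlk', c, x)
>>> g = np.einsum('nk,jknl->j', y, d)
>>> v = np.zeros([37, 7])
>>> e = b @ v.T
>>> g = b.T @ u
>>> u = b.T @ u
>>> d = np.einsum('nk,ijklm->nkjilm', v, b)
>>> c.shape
(7, 7)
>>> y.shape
(7, 13)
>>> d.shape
(37, 7, 5, 5, 19, 7)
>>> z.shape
(5, 5)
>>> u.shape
(7, 19, 7, 5, 5)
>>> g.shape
(7, 19, 7, 5, 5)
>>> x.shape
(7, 19, 5, 5, 13)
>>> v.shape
(37, 7)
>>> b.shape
(5, 5, 7, 19, 7)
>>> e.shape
(5, 5, 7, 19, 37)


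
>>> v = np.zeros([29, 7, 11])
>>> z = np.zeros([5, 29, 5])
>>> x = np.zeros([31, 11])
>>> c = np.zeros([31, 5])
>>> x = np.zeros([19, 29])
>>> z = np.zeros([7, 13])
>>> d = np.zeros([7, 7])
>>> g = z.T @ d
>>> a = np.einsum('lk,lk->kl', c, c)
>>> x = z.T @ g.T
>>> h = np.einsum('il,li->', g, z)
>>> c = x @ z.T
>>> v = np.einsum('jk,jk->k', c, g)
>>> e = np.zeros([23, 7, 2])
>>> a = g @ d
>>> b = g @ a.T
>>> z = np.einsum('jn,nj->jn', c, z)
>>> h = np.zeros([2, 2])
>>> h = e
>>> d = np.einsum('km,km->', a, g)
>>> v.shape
(7,)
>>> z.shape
(13, 7)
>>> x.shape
(13, 13)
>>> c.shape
(13, 7)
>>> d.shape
()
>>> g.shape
(13, 7)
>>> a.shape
(13, 7)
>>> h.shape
(23, 7, 2)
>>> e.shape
(23, 7, 2)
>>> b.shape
(13, 13)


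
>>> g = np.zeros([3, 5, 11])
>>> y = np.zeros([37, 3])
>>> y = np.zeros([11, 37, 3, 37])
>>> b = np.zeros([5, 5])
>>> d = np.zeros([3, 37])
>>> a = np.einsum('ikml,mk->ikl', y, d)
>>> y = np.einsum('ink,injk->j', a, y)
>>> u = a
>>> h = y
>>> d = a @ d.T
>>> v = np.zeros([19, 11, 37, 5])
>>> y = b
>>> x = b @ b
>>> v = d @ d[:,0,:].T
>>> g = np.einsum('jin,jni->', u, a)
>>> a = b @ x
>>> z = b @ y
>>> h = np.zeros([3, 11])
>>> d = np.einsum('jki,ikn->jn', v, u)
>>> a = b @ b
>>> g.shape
()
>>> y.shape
(5, 5)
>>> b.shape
(5, 5)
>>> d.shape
(11, 37)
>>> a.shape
(5, 5)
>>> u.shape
(11, 37, 37)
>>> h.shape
(3, 11)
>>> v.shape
(11, 37, 11)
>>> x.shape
(5, 5)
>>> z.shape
(5, 5)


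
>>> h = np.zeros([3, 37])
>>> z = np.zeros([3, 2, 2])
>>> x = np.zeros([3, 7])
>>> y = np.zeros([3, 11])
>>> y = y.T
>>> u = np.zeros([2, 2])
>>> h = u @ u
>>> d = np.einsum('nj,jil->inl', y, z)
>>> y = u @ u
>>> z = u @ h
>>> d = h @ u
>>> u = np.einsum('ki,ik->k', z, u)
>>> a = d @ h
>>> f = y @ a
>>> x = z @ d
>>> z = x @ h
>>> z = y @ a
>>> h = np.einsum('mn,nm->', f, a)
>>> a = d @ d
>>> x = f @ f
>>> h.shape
()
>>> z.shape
(2, 2)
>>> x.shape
(2, 2)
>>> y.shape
(2, 2)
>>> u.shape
(2,)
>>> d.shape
(2, 2)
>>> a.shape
(2, 2)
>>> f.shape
(2, 2)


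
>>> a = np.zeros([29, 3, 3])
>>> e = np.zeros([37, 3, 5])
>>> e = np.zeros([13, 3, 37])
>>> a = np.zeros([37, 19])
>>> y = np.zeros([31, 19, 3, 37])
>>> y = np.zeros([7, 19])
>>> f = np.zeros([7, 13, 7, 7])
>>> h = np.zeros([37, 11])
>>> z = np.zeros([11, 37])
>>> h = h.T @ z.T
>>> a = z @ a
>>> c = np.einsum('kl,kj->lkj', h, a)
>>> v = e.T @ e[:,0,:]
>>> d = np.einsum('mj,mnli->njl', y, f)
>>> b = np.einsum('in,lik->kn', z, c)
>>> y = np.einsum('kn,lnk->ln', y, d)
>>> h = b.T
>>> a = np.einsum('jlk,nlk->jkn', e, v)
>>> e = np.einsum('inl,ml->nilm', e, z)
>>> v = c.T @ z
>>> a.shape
(13, 37, 37)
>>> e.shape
(3, 13, 37, 11)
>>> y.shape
(13, 19)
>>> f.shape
(7, 13, 7, 7)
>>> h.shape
(37, 19)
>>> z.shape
(11, 37)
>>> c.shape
(11, 11, 19)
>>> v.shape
(19, 11, 37)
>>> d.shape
(13, 19, 7)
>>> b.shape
(19, 37)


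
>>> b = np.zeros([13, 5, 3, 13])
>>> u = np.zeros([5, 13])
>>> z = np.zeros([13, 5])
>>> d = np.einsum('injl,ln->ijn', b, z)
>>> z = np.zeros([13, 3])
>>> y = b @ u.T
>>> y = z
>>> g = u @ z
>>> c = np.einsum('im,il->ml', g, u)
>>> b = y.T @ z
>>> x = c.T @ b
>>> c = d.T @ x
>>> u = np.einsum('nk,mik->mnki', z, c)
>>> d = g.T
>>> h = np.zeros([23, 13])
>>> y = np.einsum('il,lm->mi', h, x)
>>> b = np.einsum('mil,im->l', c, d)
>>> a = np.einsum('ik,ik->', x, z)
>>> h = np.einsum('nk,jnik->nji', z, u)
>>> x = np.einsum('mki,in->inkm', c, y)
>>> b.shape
(3,)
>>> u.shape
(5, 13, 3, 3)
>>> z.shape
(13, 3)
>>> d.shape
(3, 5)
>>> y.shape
(3, 23)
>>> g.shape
(5, 3)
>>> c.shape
(5, 3, 3)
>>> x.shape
(3, 23, 3, 5)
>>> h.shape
(13, 5, 3)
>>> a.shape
()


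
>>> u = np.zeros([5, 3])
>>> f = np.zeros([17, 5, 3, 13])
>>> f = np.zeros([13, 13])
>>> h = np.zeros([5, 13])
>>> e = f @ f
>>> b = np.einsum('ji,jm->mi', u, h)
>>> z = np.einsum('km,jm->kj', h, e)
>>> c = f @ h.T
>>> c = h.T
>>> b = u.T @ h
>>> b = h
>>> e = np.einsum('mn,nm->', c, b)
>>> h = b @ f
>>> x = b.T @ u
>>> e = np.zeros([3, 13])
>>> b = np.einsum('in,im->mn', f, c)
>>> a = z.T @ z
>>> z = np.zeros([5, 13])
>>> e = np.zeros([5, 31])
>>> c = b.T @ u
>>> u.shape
(5, 3)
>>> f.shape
(13, 13)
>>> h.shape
(5, 13)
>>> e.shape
(5, 31)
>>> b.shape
(5, 13)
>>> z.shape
(5, 13)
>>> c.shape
(13, 3)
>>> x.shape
(13, 3)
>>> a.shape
(13, 13)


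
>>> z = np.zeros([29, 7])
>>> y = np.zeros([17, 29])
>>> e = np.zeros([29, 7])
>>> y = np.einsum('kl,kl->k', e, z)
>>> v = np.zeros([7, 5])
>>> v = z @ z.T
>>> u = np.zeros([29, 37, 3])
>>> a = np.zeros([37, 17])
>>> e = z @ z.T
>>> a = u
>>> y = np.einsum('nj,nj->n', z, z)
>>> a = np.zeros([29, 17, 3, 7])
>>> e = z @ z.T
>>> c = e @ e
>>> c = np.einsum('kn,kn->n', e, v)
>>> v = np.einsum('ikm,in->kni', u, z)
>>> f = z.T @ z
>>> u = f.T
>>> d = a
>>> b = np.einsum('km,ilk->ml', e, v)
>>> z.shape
(29, 7)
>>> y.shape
(29,)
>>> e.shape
(29, 29)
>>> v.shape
(37, 7, 29)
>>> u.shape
(7, 7)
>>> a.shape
(29, 17, 3, 7)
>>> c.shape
(29,)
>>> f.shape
(7, 7)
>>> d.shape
(29, 17, 3, 7)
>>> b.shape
(29, 7)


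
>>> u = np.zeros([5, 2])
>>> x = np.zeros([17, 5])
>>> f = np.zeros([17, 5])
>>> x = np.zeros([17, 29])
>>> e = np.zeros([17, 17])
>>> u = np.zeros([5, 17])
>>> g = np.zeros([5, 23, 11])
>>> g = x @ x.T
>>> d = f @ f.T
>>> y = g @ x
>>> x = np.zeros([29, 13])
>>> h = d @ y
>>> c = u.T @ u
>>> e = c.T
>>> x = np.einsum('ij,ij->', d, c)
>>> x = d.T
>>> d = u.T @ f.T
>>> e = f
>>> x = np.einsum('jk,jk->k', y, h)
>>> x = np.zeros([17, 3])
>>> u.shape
(5, 17)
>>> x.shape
(17, 3)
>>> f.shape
(17, 5)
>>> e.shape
(17, 5)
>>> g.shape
(17, 17)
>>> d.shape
(17, 17)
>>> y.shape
(17, 29)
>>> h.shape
(17, 29)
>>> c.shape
(17, 17)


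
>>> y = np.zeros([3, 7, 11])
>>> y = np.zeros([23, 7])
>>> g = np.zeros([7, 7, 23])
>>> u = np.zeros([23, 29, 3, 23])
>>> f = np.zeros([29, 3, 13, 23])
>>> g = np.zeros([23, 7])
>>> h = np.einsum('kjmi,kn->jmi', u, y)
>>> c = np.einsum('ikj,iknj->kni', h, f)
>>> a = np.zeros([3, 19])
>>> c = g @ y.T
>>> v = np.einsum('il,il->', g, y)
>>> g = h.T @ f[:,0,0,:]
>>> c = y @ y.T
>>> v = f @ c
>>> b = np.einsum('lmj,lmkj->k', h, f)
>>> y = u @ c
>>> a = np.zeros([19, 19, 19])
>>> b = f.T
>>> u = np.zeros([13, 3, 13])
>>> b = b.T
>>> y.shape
(23, 29, 3, 23)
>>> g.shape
(23, 3, 23)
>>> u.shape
(13, 3, 13)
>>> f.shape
(29, 3, 13, 23)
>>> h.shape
(29, 3, 23)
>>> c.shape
(23, 23)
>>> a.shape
(19, 19, 19)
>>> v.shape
(29, 3, 13, 23)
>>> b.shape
(29, 3, 13, 23)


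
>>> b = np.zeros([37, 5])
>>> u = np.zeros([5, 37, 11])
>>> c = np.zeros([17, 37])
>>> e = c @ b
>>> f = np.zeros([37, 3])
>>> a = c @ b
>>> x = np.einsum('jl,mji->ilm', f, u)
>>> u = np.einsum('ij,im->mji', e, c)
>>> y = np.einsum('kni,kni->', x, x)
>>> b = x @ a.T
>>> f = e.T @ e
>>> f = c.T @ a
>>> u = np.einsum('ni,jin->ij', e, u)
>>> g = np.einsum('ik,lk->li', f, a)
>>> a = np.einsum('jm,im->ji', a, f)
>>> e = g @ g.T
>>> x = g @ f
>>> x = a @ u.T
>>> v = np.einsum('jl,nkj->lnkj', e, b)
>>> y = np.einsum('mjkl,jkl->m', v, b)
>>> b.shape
(11, 3, 17)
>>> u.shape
(5, 37)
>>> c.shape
(17, 37)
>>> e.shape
(17, 17)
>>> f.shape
(37, 5)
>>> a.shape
(17, 37)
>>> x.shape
(17, 5)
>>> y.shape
(17,)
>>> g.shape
(17, 37)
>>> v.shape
(17, 11, 3, 17)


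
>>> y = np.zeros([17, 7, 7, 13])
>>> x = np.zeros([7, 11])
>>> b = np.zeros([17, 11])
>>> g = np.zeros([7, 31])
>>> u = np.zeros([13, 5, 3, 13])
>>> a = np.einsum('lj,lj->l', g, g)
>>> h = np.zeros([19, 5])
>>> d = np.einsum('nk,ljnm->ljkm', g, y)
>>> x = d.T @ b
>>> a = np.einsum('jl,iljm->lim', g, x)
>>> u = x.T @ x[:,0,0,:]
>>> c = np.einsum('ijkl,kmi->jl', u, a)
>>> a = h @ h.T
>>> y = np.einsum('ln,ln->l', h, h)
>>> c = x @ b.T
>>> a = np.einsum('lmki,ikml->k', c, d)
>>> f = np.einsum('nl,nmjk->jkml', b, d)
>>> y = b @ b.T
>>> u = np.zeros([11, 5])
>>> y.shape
(17, 17)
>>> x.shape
(13, 31, 7, 11)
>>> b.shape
(17, 11)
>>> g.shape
(7, 31)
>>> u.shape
(11, 5)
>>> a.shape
(7,)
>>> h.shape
(19, 5)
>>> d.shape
(17, 7, 31, 13)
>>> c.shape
(13, 31, 7, 17)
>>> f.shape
(31, 13, 7, 11)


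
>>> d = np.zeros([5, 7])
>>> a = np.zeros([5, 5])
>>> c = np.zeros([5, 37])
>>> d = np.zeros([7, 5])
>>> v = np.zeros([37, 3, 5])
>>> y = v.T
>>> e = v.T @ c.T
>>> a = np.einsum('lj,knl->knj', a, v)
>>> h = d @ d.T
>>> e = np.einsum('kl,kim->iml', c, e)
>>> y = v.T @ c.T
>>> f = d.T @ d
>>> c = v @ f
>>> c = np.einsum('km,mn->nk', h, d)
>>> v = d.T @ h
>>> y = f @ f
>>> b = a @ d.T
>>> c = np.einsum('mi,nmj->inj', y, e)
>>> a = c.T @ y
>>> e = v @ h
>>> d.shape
(7, 5)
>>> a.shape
(37, 3, 5)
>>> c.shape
(5, 3, 37)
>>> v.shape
(5, 7)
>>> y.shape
(5, 5)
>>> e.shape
(5, 7)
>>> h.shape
(7, 7)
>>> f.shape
(5, 5)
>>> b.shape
(37, 3, 7)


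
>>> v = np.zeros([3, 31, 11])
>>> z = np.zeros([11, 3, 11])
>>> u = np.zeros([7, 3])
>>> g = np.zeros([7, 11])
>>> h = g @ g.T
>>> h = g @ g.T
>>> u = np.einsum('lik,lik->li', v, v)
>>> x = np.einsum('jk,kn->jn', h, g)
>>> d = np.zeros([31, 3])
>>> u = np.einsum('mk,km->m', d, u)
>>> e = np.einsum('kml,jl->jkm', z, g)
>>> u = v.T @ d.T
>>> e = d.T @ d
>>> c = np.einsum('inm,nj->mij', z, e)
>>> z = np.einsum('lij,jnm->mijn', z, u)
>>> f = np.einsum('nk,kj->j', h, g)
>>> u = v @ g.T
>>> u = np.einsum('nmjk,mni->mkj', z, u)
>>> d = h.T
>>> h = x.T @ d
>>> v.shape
(3, 31, 11)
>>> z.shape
(31, 3, 11, 31)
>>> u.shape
(3, 31, 11)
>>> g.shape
(7, 11)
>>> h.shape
(11, 7)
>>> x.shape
(7, 11)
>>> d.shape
(7, 7)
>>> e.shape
(3, 3)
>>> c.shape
(11, 11, 3)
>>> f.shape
(11,)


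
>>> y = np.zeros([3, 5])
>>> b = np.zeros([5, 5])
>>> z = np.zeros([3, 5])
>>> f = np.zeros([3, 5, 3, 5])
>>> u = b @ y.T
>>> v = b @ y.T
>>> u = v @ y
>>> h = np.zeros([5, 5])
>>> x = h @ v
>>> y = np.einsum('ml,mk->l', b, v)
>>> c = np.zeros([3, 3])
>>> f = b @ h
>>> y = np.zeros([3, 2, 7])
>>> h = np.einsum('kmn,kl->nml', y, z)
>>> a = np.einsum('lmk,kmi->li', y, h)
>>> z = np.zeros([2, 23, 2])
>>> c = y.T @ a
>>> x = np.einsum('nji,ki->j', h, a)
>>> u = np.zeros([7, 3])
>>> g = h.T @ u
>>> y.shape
(3, 2, 7)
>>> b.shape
(5, 5)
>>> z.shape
(2, 23, 2)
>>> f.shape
(5, 5)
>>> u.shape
(7, 3)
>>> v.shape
(5, 3)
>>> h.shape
(7, 2, 5)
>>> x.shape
(2,)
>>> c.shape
(7, 2, 5)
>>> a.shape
(3, 5)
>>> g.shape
(5, 2, 3)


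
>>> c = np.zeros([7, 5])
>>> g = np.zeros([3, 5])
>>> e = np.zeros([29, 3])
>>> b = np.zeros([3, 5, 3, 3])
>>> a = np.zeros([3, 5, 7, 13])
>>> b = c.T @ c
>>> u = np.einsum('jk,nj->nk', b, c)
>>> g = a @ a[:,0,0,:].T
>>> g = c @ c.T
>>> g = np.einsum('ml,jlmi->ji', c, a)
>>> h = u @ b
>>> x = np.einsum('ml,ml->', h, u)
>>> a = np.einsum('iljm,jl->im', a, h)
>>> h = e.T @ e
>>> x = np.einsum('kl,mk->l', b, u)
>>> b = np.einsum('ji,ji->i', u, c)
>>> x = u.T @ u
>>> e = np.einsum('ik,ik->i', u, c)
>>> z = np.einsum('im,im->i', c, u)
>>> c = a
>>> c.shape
(3, 13)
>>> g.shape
(3, 13)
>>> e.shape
(7,)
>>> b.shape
(5,)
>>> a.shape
(3, 13)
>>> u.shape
(7, 5)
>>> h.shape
(3, 3)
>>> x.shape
(5, 5)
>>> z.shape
(7,)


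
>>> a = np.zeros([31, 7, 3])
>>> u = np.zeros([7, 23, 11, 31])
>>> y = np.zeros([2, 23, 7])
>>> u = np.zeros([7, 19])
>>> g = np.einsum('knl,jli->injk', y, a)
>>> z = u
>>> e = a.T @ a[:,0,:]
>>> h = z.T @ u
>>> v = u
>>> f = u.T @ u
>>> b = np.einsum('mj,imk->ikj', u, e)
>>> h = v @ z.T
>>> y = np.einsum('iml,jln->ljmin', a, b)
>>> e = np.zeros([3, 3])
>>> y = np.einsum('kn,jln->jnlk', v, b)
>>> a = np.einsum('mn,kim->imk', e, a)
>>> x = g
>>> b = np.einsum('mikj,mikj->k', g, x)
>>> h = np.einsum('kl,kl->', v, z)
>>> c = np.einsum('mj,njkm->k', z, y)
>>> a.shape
(7, 3, 31)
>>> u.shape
(7, 19)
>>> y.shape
(3, 19, 3, 7)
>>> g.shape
(3, 23, 31, 2)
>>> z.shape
(7, 19)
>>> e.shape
(3, 3)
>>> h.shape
()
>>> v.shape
(7, 19)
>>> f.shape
(19, 19)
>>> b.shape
(31,)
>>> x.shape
(3, 23, 31, 2)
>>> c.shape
(3,)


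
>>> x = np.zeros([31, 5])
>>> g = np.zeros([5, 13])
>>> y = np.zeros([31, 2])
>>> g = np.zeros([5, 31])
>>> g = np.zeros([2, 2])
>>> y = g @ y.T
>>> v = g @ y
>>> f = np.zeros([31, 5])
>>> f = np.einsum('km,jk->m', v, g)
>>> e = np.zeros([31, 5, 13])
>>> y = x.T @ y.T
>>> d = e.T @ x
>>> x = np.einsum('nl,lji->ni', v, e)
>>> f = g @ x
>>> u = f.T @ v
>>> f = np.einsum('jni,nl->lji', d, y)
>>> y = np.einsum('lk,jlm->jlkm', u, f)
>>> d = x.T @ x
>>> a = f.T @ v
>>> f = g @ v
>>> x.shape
(2, 13)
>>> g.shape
(2, 2)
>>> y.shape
(2, 13, 31, 5)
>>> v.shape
(2, 31)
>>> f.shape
(2, 31)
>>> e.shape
(31, 5, 13)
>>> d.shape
(13, 13)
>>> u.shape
(13, 31)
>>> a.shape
(5, 13, 31)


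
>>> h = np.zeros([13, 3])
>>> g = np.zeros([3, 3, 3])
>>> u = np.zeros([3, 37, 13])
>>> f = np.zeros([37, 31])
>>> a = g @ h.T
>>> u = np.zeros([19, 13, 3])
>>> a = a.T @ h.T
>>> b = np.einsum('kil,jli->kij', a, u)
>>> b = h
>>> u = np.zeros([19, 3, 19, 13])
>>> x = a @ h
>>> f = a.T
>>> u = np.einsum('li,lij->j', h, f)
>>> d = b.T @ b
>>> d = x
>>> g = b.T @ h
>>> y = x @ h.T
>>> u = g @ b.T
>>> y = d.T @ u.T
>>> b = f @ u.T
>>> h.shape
(13, 3)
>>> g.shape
(3, 3)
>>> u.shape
(3, 13)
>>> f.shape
(13, 3, 13)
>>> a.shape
(13, 3, 13)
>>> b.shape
(13, 3, 3)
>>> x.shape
(13, 3, 3)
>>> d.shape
(13, 3, 3)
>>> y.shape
(3, 3, 3)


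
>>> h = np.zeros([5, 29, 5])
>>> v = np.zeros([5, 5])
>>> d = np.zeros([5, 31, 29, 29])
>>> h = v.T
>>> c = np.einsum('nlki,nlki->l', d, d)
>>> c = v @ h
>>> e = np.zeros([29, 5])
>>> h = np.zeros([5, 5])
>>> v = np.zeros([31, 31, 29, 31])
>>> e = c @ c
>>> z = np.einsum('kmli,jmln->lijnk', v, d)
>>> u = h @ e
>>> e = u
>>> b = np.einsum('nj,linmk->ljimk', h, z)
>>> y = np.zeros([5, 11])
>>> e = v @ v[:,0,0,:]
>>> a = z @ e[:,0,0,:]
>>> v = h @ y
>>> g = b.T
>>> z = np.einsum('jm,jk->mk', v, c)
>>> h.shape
(5, 5)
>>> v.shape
(5, 11)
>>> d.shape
(5, 31, 29, 29)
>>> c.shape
(5, 5)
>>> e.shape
(31, 31, 29, 31)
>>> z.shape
(11, 5)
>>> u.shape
(5, 5)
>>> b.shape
(29, 5, 31, 29, 31)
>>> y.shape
(5, 11)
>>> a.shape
(29, 31, 5, 29, 31)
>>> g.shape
(31, 29, 31, 5, 29)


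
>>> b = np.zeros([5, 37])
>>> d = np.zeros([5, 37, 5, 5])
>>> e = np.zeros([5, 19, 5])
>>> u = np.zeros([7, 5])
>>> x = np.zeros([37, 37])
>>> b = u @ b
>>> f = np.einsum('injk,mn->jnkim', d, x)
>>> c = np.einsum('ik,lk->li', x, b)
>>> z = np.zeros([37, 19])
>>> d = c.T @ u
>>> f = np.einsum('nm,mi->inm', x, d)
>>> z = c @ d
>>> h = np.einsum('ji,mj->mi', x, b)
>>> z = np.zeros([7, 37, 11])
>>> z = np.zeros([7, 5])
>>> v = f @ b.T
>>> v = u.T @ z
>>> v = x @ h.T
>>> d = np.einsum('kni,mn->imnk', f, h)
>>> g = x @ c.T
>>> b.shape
(7, 37)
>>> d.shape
(37, 7, 37, 5)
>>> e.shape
(5, 19, 5)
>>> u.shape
(7, 5)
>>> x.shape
(37, 37)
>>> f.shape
(5, 37, 37)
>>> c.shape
(7, 37)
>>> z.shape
(7, 5)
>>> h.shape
(7, 37)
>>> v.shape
(37, 7)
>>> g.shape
(37, 7)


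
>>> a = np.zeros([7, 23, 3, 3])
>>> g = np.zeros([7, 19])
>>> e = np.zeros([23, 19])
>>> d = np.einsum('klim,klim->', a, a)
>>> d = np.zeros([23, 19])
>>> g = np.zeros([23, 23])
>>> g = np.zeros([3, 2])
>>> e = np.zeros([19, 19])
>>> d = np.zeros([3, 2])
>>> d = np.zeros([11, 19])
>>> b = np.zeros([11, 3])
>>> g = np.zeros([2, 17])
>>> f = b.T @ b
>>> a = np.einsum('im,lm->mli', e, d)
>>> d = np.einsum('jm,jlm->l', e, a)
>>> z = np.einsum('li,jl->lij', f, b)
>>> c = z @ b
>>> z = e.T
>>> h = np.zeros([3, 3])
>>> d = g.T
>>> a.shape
(19, 11, 19)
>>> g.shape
(2, 17)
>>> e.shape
(19, 19)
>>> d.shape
(17, 2)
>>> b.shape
(11, 3)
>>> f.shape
(3, 3)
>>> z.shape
(19, 19)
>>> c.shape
(3, 3, 3)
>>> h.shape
(3, 3)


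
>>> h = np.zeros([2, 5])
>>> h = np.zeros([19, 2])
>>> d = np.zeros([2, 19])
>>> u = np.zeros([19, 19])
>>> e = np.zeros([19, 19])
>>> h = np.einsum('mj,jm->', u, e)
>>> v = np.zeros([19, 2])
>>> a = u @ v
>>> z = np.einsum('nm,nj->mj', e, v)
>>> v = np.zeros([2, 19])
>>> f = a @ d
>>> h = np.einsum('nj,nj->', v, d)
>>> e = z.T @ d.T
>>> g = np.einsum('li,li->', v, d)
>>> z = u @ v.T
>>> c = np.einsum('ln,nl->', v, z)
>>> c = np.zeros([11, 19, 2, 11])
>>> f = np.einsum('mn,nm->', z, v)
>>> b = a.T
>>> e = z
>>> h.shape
()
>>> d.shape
(2, 19)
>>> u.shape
(19, 19)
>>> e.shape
(19, 2)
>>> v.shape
(2, 19)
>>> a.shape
(19, 2)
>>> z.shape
(19, 2)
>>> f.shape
()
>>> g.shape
()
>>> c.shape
(11, 19, 2, 11)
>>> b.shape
(2, 19)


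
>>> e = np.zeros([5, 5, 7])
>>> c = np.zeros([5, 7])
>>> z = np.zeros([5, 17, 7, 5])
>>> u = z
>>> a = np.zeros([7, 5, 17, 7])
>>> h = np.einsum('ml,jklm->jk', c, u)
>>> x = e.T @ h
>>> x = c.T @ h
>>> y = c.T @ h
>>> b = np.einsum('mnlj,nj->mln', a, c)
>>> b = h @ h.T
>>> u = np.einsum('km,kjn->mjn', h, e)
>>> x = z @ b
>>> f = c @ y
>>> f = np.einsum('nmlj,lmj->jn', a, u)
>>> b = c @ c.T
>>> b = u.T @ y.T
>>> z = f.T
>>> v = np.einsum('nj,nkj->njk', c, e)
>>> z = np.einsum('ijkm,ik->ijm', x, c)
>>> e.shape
(5, 5, 7)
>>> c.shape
(5, 7)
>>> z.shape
(5, 17, 5)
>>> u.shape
(17, 5, 7)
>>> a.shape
(7, 5, 17, 7)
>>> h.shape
(5, 17)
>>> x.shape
(5, 17, 7, 5)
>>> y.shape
(7, 17)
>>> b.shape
(7, 5, 7)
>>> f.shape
(7, 7)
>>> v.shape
(5, 7, 5)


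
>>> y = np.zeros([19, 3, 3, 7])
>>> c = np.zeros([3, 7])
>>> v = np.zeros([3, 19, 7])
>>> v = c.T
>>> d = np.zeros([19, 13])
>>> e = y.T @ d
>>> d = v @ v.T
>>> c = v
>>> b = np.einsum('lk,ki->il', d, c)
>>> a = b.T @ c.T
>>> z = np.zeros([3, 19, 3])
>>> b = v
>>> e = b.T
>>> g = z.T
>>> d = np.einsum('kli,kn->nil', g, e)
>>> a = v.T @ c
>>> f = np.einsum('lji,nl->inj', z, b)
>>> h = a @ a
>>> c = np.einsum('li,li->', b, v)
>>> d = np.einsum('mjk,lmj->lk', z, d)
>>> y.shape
(19, 3, 3, 7)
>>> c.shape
()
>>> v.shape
(7, 3)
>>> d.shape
(7, 3)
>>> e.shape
(3, 7)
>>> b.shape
(7, 3)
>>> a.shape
(3, 3)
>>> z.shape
(3, 19, 3)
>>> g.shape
(3, 19, 3)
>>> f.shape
(3, 7, 19)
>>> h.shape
(3, 3)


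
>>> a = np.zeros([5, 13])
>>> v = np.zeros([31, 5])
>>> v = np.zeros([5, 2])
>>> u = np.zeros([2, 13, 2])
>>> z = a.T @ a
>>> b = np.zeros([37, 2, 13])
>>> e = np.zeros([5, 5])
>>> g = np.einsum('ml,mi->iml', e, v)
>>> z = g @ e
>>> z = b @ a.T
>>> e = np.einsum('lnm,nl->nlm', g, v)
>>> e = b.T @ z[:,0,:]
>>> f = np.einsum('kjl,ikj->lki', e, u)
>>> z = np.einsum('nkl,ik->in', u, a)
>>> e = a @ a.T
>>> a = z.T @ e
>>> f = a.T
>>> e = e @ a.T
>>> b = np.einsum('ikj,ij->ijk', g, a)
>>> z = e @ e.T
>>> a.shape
(2, 5)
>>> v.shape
(5, 2)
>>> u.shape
(2, 13, 2)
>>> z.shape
(5, 5)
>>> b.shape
(2, 5, 5)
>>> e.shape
(5, 2)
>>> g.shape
(2, 5, 5)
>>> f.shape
(5, 2)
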